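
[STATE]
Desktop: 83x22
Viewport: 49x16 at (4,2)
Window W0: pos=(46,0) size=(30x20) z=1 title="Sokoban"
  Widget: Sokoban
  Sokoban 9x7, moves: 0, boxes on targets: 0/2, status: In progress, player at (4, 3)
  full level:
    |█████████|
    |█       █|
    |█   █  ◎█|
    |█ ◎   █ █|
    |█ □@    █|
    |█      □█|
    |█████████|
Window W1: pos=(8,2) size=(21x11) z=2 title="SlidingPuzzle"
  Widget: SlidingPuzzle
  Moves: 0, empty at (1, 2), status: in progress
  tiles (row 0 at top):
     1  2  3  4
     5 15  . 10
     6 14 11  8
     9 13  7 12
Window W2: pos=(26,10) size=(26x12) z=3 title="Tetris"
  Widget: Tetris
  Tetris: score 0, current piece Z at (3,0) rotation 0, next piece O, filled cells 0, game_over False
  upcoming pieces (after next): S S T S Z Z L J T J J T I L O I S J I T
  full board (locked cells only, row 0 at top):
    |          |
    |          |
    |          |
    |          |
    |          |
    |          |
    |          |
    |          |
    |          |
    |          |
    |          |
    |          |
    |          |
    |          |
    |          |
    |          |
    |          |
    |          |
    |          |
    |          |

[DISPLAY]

    ┏━━━━━━━━━━━━━━━━━━━┓                 ┠──────
    ┃ SlidingPuzzle     ┃                 ┃██████
    ┠───────────────────┨                 ┃█     
    ┃┌────┬────┬────┬───┃                 ┃█   █ 
    ┃│  1 │  2 │  3 │  4┃                 ┃█ ◎   
    ┃├────┼────┼────┼───┃                 ┃█ □@  
    ┃│  5 │ 15 │    │ 10┃                 ┃█     
    ┃├────┼────┼────┼───┃                 ┃██████
    ┃│  6 │ 14 │ 11 │ ┏━━━━━━━━━━━━━━━━━━━━━━━━┓:
    ┃├────┼────┼────┼─┃ Tetris                 ┃ 
    ┗━━━━━━━━━━━━━━━━━┠────────────────────────┨ 
                      ┃          │Next:        ┃ 
                      ┃          │▓▓           ┃ 
                      ┃          │▓▓           ┃ 
                      ┃          │             ┃ 
                      ┃          │             ┃ 


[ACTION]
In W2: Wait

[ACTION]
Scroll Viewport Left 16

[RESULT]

        ┏━━━━━━━━━━━━━━━━━━━┓                 ┠──
        ┃ SlidingPuzzle     ┃                 ┃██
        ┠───────────────────┨                 ┃█ 
        ┃┌────┬────┬────┬───┃                 ┃█ 
        ┃│  1 │  2 │  3 │  4┃                 ┃█ 
        ┃├────┼────┼────┼───┃                 ┃█ 
        ┃│  5 │ 15 │    │ 10┃                 ┃█ 
        ┃├────┼────┼────┼───┃                 ┃██
        ┃│  6 │ 14 │ 11 │ ┏━━━━━━━━━━━━━━━━━━━━━━
        ┃├────┼────┼────┼─┃ Tetris               
        ┗━━━━━━━━━━━━━━━━━┠──────────────────────
                          ┃          │Next:      
                          ┃          │▓▓         
                          ┃          │▓▓         
                          ┃          │           
                          ┃          │           


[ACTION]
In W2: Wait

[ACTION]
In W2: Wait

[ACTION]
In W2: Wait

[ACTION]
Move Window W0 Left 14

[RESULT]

        ┏━━━━━━━━━━━━━━━━━━━┓   ┠────────────────
        ┃ SlidingPuzzle     ┃   ┃█████████       
        ┠───────────────────┨   ┃█       █       
        ┃┌────┬────┬────┬───┃   ┃█   █  ◎█       
        ┃│  1 │  2 │  3 │  4┃   ┃█ ◎   █ █       
        ┃├────┼────┼────┼───┃   ┃█ □@    █       
        ┃│  5 │ 15 │    │ 10┃   ┃█      □█       
        ┃├────┼────┼────┼───┃   ┃█████████       
        ┃│  6 │ 14 │ 11 │ ┏━━━━━━━━━━━━━━━━━━━━━━
        ┃├────┼────┼────┼─┃ Tetris               
        ┗━━━━━━━━━━━━━━━━━┠──────────────────────
                          ┃          │Next:      
                          ┃          │▓▓         
                          ┃          │▓▓         
                          ┃          │           
                          ┃          │           


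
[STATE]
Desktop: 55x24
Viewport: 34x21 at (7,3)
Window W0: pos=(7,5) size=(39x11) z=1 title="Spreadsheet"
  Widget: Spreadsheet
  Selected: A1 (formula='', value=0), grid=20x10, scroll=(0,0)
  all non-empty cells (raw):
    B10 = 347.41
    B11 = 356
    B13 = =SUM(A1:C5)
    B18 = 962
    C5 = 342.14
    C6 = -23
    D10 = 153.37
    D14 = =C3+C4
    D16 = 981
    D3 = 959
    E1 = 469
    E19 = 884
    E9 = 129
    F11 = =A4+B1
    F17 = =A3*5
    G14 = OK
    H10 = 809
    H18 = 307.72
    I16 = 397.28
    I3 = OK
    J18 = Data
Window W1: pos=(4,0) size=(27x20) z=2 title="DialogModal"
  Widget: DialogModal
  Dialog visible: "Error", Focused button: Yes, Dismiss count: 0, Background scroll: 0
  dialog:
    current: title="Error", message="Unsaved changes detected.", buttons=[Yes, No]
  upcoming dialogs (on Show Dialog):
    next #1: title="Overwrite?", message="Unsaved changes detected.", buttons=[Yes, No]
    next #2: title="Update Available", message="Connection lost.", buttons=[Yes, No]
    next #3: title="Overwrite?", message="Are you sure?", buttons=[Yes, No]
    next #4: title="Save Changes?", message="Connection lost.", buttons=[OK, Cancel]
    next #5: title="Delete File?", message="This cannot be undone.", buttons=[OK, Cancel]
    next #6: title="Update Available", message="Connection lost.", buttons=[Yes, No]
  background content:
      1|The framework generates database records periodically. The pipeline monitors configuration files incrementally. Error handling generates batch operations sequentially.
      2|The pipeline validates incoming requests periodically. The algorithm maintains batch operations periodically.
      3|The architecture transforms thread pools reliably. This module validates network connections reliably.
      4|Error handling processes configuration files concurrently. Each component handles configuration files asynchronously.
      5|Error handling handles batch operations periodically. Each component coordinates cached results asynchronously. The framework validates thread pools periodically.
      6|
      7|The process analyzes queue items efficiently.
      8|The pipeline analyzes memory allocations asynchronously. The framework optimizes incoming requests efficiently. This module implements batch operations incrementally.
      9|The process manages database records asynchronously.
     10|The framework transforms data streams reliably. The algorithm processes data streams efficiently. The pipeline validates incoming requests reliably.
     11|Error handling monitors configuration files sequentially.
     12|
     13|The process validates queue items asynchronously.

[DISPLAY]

e framework generates d┃          
e pipeline validates in┃          
e architecture transfor┃━━━━━━━━━━
ror handling processes ┃          
ror handling handles ba┃──────────
┌───────────────────┐  ┃          
│       Error       │eu┃C       D 
│Unsaved changes det│em┃----------
│     [Yes]  No     │ab┃    0     
└───────────────────┘s ┃    0     
ror handling monitors c┃    0     
                       ┃    0     
e process validates que┃━━━━━━━━━━
                       ┃          
                       ┃          
                       ┃          
━━━━━━━━━━━━━━━━━━━━━━━┛          
                                  
                                  
                                  
                                  


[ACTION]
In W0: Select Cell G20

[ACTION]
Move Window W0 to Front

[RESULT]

e framework generates d┃          
e pipeline validates in┃          
┏━━━━━━━━━━━━━━━━━━━━━━━━━━━━━━━━━
┃ Spreadsheet                     
┠─────────────────────────────────
┃G20:                             
┃       A       B       C       D 
┃---------------------------------
┃  1        0       0       0     
┃  2        0       0       0     
┃  3        0       0       0     
┃  4        0       0       0     
┗━━━━━━━━━━━━━━━━━━━━━━━━━━━━━━━━━
                       ┃          
                       ┃          
                       ┃          
━━━━━━━━━━━━━━━━━━━━━━━┛          
                                  
                                  
                                  
                                  


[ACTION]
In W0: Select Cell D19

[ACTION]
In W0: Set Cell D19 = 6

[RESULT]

e framework generates d┃          
e pipeline validates in┃          
┏━━━━━━━━━━━━━━━━━━━━━━━━━━━━━━━━━
┃ Spreadsheet                     
┠─────────────────────────────────
┃D19: 6                           
┃       A       B       C       D 
┃---------------------------------
┃  1        0       0       0     
┃  2        0       0       0     
┃  3        0       0       0     
┃  4        0       0       0     
┗━━━━━━━━━━━━━━━━━━━━━━━━━━━━━━━━━
                       ┃          
                       ┃          
                       ┃          
━━━━━━━━━━━━━━━━━━━━━━━┛          
                                  
                                  
                                  
                                  


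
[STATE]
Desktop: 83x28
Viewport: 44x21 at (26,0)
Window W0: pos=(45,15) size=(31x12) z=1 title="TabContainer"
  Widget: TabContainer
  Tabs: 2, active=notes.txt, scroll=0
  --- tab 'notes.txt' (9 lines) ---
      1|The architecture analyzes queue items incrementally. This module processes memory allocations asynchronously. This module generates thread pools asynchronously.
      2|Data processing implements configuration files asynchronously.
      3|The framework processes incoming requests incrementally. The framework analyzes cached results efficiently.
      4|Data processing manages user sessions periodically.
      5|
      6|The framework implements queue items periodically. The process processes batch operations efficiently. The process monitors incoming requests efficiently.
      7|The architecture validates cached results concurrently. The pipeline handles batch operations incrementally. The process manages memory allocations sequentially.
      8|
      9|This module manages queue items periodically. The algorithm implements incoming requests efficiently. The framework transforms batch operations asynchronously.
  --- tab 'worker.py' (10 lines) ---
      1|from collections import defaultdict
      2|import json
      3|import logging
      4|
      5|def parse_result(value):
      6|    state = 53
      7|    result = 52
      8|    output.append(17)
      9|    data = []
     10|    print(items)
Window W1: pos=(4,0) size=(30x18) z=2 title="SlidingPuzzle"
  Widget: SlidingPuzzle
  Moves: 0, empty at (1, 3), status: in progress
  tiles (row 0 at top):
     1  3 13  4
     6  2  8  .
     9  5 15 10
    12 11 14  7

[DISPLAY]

━━━━━━━┓                                    
       ┃                                    
───────┨                                    
       ┃                                    
       ┃                                    
       ┃                                    
       ┃                                    
       ┃                                    
       ┃                                    
       ┃                                    
       ┃                                    
       ┃                                    
       ┃                                    
       ┃                                    
       ┃                                    
       ┃           ┏━━━━━━━━━━━━━━━━━━━━━━━━
       ┃           ┃ TabContainer           
━━━━━━━┛           ┠────────────────────────
                   ┃[notes.txt]│ worker.py  
                   ┃────────────────────────
                   ┃The architecture analyze


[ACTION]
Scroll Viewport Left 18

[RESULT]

━━━━━━━━━━━━━━━━━━━━━━━━━┓                  
idingPuzzle              ┃                  
─────────────────────────┨                  
──┬────┬────┬────┐       ┃                  
1 │  3 │ 13 │  4 │       ┃                  
──┼────┼────┼────┤       ┃                  
6 │  2 │  8 │    │       ┃                  
──┼────┼────┼────┤       ┃                  
9 │  5 │ 15 │ 10 │       ┃                  
──┼────┼────┼────┤       ┃                  
2 │ 11 │ 14 │  7 │       ┃                  
──┴────┴────┴────┘       ┃                  
es: 0                    ┃                  
                         ┃                  
                         ┃                  
                         ┃           ┏━━━━━━
                         ┃           ┃ TabCo
━━━━━━━━━━━━━━━━━━━━━━━━━┛           ┠──────
                                     ┃[notes
                                     ┃──────
                                     ┃The ar


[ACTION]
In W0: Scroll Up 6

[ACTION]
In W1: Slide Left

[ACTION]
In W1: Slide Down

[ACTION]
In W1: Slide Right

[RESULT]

━━━━━━━━━━━━━━━━━━━━━━━━━┓                  
idingPuzzle              ┃                  
─────────────────────────┨                  
──┬────┬────┬────┐       ┃                  
1 │  3 │    │ 13 │       ┃                  
──┼────┼────┼────┤       ┃                  
6 │  2 │  8 │  4 │       ┃                  
──┼────┼────┼────┤       ┃                  
9 │  5 │ 15 │ 10 │       ┃                  
──┼────┼────┼────┤       ┃                  
2 │ 11 │ 14 │  7 │       ┃                  
──┴────┴────┴────┘       ┃                  
es: 2                    ┃                  
                         ┃                  
                         ┃                  
                         ┃           ┏━━━━━━
                         ┃           ┃ TabCo
━━━━━━━━━━━━━━━━━━━━━━━━━┛           ┠──────
                                     ┃[notes
                                     ┃──────
                                     ┃The ar


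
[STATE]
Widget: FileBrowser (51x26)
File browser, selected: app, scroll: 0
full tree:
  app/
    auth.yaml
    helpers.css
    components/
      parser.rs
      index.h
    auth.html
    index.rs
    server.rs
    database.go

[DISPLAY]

> [-] app/                                         
    auth.yaml                                      
    helpers.css                                    
    [+] components/                                
    auth.html                                      
    index.rs                                       
    server.rs                                      
    database.go                                    
                                                   
                                                   
                                                   
                                                   
                                                   
                                                   
                                                   
                                                   
                                                   
                                                   
                                                   
                                                   
                                                   
                                                   
                                                   
                                                   
                                                   
                                                   


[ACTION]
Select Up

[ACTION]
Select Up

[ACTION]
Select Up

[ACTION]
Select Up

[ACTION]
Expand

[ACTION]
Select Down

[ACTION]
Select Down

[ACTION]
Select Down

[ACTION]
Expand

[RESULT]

  [-] app/                                         
    auth.yaml                                      
    helpers.css                                    
  > [-] components/                                
      parser.rs                                    
      index.h                                      
    auth.html                                      
    index.rs                                       
    server.rs                                      
    database.go                                    
                                                   
                                                   
                                                   
                                                   
                                                   
                                                   
                                                   
                                                   
                                                   
                                                   
                                                   
                                                   
                                                   
                                                   
                                                   
                                                   


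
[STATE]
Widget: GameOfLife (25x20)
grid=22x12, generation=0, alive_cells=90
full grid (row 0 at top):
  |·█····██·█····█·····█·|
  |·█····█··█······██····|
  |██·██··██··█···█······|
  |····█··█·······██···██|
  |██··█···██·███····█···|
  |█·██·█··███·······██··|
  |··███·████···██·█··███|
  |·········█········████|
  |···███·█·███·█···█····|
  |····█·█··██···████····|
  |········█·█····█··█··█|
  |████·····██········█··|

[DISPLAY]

Gen: 0                   
·█····██·█····█·····█·   
·█····█··█······██····   
██·██··██··█···█······   
····█··█·······██···██   
██··█···██·███····█···   
█·██·█··███·······██··   
··███·████···██·█··███   
·········█········████   
···███·█·███·█···█····   
····█·█··██···████····   
········█·█····█··█··█   
████·····██········█··   
                         
                         
                         
                         
                         
                         
                         


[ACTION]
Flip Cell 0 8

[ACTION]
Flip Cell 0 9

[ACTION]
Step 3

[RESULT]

Gen: 3                   
······███·············   
██····███·······█·····   
██·······█·█··█··█····   
·█······█████·██·███··   
·█······██····█··███··   
█······██··█··█··███··   
█··█··········█·███·█·   
·······██··██·███·██··   
·██·····█···█·····███·   
·····█···█···██···██··   
··█···██··█···█·······   
··█·······█···········   
                         
                         
                         
                         
                         
                         
                         


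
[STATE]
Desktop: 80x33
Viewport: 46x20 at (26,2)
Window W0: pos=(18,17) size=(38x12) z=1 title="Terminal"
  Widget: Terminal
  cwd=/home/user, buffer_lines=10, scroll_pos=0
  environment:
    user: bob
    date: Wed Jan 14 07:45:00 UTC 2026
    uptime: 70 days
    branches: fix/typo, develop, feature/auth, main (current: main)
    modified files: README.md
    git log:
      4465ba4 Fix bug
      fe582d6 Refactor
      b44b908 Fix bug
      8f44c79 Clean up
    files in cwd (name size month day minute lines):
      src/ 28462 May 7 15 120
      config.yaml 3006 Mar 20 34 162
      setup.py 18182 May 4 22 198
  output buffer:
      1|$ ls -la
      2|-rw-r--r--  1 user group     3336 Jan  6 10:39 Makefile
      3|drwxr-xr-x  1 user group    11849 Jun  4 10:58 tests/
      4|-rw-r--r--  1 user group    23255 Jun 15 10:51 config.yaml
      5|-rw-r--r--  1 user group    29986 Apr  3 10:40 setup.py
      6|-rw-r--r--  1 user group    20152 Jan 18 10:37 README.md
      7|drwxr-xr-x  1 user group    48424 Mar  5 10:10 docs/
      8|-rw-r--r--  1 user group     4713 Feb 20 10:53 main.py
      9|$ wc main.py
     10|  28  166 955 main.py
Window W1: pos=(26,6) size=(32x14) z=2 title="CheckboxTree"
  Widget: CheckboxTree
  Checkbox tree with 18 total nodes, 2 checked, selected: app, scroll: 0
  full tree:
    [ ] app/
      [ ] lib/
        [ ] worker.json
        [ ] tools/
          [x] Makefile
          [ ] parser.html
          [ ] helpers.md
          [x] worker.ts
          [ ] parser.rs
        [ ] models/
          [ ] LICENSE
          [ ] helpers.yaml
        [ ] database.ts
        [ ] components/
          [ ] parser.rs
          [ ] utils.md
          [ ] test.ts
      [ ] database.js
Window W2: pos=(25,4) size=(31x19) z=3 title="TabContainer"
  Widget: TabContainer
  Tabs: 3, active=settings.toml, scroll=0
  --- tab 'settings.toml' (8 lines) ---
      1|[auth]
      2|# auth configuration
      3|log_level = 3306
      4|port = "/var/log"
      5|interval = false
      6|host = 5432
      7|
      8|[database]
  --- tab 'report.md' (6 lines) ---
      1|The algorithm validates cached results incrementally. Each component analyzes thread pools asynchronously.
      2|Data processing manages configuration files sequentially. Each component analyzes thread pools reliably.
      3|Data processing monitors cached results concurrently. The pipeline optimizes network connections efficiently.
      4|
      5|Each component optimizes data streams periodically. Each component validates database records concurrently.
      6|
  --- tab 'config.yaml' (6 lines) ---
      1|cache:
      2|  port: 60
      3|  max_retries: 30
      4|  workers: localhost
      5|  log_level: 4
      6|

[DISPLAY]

                                              
                                              
━━━━━━━━━━━━━━━━━━━━━━━━━━━━━┓                
 TabContainer                ┃                
─────────────────────────────┨━┓              
[settings.toml]│ report.md │ ┃ ┃              
─────────────────────────────┃─┨              
[auth]                       ┃ ┃              
# auth configuration         ┃ ┃              
log_level = 3306             ┃ ┃              
port = "/var/log"            ┃ ┃              
interval = false             ┃ ┃              
host = 5432                  ┃ ┃              
                             ┃ ┃              
[database]                   ┃ ┃              
                             ┃ ┃              
                             ┃ ┃              
                             ┃━┛              
                             ┃                
                             ┃                


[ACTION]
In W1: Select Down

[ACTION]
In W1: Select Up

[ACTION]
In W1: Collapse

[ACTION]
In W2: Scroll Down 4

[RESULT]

                                              
                                              
━━━━━━━━━━━━━━━━━━━━━━━━━━━━━┓                
 TabContainer                ┃                
─────────────────────────────┨━┓              
[settings.toml]│ report.md │ ┃ ┃              
─────────────────────────────┃─┨              
interval = false             ┃ ┃              
host = 5432                  ┃ ┃              
                             ┃ ┃              
[database]                   ┃ ┃              
                             ┃ ┃              
                             ┃ ┃              
                             ┃ ┃              
                             ┃ ┃              
                             ┃ ┃              
                             ┃ ┃              
                             ┃━┛              
                             ┃                
                             ┃                


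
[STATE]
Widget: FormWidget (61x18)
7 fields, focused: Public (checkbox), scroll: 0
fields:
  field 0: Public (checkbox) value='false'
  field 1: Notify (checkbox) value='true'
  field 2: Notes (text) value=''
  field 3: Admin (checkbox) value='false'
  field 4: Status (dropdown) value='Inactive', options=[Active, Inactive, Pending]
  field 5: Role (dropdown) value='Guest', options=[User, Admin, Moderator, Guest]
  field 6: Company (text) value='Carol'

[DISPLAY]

> Public:     [ ]                                            
  Notify:     [x]                                            
  Notes:      [                                             ]
  Admin:      [ ]                                            
  Status:     [Inactive                                    ▼]
  Role:       [Guest                                       ▼]
  Company:    [Carol                                        ]
                                                             
                                                             
                                                             
                                                             
                                                             
                                                             
                                                             
                                                             
                                                             
                                                             
                                                             


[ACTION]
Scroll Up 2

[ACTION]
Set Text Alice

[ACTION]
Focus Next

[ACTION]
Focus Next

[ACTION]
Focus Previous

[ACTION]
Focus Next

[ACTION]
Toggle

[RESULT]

  Public:     [ ]                                            
  Notify:     [x]                                            
> Notes:      [                                             ]
  Admin:      [ ]                                            
  Status:     [Inactive                                    ▼]
  Role:       [Guest                                       ▼]
  Company:    [Carol                                        ]
                                                             
                                                             
                                                             
                                                             
                                                             
                                                             
                                                             
                                                             
                                                             
                                                             
                                                             


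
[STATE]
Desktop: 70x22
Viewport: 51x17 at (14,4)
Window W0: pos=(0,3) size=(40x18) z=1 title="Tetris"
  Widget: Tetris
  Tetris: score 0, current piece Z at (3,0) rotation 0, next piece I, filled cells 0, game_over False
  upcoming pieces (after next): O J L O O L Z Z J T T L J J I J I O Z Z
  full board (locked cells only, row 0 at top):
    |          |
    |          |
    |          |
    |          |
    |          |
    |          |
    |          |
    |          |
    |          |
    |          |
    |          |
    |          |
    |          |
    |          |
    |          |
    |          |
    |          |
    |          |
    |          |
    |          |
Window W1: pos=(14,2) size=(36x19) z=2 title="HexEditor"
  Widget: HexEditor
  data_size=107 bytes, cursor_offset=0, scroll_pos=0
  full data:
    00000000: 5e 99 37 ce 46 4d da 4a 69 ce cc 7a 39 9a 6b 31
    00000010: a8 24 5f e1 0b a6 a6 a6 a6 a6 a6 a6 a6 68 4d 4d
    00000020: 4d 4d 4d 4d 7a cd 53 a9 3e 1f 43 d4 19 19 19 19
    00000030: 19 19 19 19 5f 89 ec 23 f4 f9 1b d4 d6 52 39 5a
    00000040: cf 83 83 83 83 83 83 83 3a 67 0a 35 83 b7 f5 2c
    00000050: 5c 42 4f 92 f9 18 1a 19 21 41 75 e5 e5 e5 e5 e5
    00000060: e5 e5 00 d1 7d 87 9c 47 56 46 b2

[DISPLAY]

┠──────────────────────────────────┨               
┃00000000  5E 99 37 ce 46 4d da 4a ┃               
┃00000010  a8 24 5f e1 0b a6 a6 a6 ┃               
┃00000020  4d 4d 4d 4d 7a cd 53 a9 ┃               
┃00000030  19 19 19 19 5f 89 ec 23 ┃               
┃00000040  cf 83 83 83 83 83 83 83 ┃               
┃00000050  5c 42 4f 92 f9 18 1a 19 ┃               
┃00000060  e5 e5 00 d1 7d 87 9c 47 ┃               
┃                                  ┃               
┃                                  ┃               
┃                                  ┃               
┃                                  ┃               
┃                                  ┃               
┃                                  ┃               
┃                                  ┃               
┃                                  ┃               
┗━━━━━━━━━━━━━━━━━━━━━━━━━━━━━━━━━━┛               


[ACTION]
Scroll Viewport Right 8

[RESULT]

──────────────────────────────┨                    
0000  5E 99 37 ce 46 4d da 4a ┃                    
0010  a8 24 5f e1 0b a6 a6 a6 ┃                    
0020  4d 4d 4d 4d 7a cd 53 a9 ┃                    
0030  19 19 19 19 5f 89 ec 23 ┃                    
0040  cf 83 83 83 83 83 83 83 ┃                    
0050  5c 42 4f 92 f9 18 1a 19 ┃                    
0060  e5 e5 00 d1 7d 87 9c 47 ┃                    
                              ┃                    
                              ┃                    
                              ┃                    
                              ┃                    
                              ┃                    
                              ┃                    
                              ┃                    
                              ┃                    
━━━━━━━━━━━━━━━━━━━━━━━━━━━━━━┛                    


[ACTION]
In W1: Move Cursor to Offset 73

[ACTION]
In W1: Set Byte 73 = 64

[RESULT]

──────────────────────────────┨                    
0000  5e 99 37 ce 46 4d da 4a ┃                    
0010  a8 24 5f e1 0b a6 a6 a6 ┃                    
0020  4d 4d 4d 4d 7a cd 53 a9 ┃                    
0030  19 19 19 19 5f 89 ec 23 ┃                    
0040  cf 83 83 83 83 83 83 83 ┃                    
0050  5c 42 4f 92 f9 18 1a 19 ┃                    
0060  e5 e5 00 d1 7d 87 9c 47 ┃                    
                              ┃                    
                              ┃                    
                              ┃                    
                              ┃                    
                              ┃                    
                              ┃                    
                              ┃                    
                              ┃                    
━━━━━━━━━━━━━━━━━━━━━━━━━━━━━━┛                    


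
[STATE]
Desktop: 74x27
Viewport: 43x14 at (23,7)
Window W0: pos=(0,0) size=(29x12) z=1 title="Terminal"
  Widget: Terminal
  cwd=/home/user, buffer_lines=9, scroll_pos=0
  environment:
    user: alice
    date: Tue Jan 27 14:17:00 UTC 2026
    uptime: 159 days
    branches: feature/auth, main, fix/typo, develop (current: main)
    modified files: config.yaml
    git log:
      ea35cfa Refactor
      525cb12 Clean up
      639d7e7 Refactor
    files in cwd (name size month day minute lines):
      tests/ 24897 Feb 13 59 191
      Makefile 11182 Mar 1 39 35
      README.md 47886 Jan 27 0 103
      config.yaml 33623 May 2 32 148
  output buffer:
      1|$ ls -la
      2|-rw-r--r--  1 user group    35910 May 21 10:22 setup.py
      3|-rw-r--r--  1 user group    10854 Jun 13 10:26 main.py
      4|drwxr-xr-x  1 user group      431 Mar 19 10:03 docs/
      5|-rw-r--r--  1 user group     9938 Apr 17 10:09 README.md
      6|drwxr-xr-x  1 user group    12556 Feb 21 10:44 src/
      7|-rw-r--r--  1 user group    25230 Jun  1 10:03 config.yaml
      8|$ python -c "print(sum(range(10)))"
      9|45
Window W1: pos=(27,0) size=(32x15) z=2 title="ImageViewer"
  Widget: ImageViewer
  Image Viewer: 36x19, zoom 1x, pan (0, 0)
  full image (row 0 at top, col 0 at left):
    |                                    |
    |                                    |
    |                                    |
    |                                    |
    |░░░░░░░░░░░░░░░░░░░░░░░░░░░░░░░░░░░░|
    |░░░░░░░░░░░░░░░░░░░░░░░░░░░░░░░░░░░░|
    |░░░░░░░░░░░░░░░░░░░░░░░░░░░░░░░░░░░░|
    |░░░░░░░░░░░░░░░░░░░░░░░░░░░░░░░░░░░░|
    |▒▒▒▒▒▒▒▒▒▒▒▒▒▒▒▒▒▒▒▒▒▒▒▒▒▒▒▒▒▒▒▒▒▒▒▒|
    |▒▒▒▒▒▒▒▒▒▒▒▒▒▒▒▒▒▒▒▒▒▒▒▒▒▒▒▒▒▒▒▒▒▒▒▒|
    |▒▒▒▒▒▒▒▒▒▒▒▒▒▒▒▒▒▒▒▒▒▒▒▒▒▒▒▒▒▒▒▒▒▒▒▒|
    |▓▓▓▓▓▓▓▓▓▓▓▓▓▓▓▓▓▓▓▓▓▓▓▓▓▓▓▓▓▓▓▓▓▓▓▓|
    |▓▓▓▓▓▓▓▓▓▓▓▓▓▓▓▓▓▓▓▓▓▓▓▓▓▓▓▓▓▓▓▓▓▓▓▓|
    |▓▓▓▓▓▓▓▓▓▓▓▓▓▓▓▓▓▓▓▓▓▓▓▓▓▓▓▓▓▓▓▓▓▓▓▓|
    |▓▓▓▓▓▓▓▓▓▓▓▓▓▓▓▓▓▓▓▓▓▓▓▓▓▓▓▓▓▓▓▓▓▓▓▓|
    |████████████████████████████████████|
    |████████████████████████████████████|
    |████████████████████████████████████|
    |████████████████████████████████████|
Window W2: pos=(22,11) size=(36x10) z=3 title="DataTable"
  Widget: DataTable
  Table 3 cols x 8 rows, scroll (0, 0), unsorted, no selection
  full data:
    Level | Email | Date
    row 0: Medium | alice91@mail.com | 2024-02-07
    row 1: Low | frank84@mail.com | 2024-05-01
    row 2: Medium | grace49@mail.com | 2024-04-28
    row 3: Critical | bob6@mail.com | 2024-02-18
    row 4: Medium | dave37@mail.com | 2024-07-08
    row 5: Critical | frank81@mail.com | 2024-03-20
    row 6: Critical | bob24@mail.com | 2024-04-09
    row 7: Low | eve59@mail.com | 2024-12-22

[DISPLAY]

up  ┃░░░░░░░░░░░░░░░░░░░░░░░░░░░░░░┃       
up  ┃░░░░░░░░░░░░░░░░░░░░░░░░░░░░░░┃       
up  ┃░░░░░░░░░░░░░░░░░░░░░░░░░░░░░░┃       
(ran┃░░░░░░░░░░░░░░░░░░░░░░░░░░░░░░┃       
━━━━━━━━━━━━━━━━━━━━━━━━━━━━━━━━━━┓┃       
 DataTable                        ┃┃       
──────────────────────────────────┨┃       
Level   │Email           │Date    ┃┛       
────────┼────────────────┼────────┃        
Medium  │alice91@mail.com│2024-02-┃        
Low     │frank84@mail.com│2024-05-┃        
Medium  │grace49@mail.com│2024-04-┃        
Critical│bob6@mail.com   │2024-02-┃        
━━━━━━━━━━━━━━━━━━━━━━━━━━━━━━━━━━┛        


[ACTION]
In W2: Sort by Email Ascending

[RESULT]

up  ┃░░░░░░░░░░░░░░░░░░░░░░░░░░░░░░┃       
up  ┃░░░░░░░░░░░░░░░░░░░░░░░░░░░░░░┃       
up  ┃░░░░░░░░░░░░░░░░░░░░░░░░░░░░░░┃       
(ran┃░░░░░░░░░░░░░░░░░░░░░░░░░░░░░░┃       
━━━━━━━━━━━━━━━━━━━━━━━━━━━━━━━━━━┓┃       
 DataTable                        ┃┃       
──────────────────────────────────┨┃       
Level   │Email          ▲│Date    ┃┛       
────────┼────────────────┼────────┃        
Medium  │alice91@mail.com│2024-02-┃        
Critical│bob24@mail.com  │2024-04-┃        
Critical│bob6@mail.com   │2024-02-┃        
Medium  │dave37@mail.com │2024-07-┃        
━━━━━━━━━━━━━━━━━━━━━━━━━━━━━━━━━━┛        


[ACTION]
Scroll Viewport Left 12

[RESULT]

  1 user group  ┃░░░░░░░░░░░░░░░░░░░░░░░░░░
  1 user group  ┃░░░░░░░░░░░░░░░░░░░░░░░░░░
  1 user group  ┃░░░░░░░░░░░░░░░░░░░░░░░░░░
c "print(sum(ran┃░░░░░░░░░░░░░░░░░░░░░░░░░░
━━━━━━━━━━━┏━━━━━━━━━━━━━━━━━━━━━━━━━━━━━━━
           ┃ DataTable                     
           ┠───────────────────────────────
           ┃Level   │Email          ▲│Date 
           ┃────────┼────────────────┼─────
           ┃Medium  │alice91@mail.com│2024-
           ┃Critical│bob24@mail.com  │2024-
           ┃Critical│bob6@mail.com   │2024-
           ┃Medium  │dave37@mail.com │2024-
           ┗━━━━━━━━━━━━━━━━━━━━━━━━━━━━━━━
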